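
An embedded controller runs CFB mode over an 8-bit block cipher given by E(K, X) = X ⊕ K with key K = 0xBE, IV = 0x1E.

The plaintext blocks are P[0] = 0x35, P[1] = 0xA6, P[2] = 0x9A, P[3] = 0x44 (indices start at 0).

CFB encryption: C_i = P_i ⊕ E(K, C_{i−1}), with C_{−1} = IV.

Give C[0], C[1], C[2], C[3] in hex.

C[0] = 0x95, C[1] = 0x8D, C[2] = 0xA9, C[3] = 0x53

C[0]: E(K, 0x1E) = 0xA0; 0x35 ⊕ 0xA0 = 0x95.
C[1]: E(K, 0x95) = 0x2B; 0xA6 ⊕ 0x2B = 0x8D.
C[2]: E(K, 0x8D) = 0x33; 0x9A ⊕ 0x33 = 0xA9.
C[3]: E(K, 0xA9) = 0x17; 0x44 ⊕ 0x17 = 0x53.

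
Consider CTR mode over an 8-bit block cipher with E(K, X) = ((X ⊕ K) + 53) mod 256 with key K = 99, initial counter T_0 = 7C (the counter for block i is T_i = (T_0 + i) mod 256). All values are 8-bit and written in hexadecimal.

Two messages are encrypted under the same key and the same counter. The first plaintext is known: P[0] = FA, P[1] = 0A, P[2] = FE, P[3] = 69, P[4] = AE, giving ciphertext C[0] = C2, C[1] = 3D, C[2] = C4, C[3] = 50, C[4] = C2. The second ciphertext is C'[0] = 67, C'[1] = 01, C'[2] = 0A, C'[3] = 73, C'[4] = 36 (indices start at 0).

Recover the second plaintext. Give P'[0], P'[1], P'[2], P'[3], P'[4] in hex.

P'[0] = 5F, P'[1] = 36, P'[2] = 30, P'[3] = 4A, P'[4] = 5A

In CTR with a reused counter, both messages share the same keystream S_i, so C_i ⊕ C'_i = P_i ⊕ P'_i and thus P'_i = P_i ⊕ C_i ⊕ C'_i.
P'[0]: FA ⊕ C2 ⊕ 67 = 5F.
P'[1]: 0A ⊕ 3D ⊕ 01 = 36.
P'[2]: FE ⊕ C4 ⊕ 0A = 30.
P'[3]: 69 ⊕ 50 ⊕ 73 = 4A.
P'[4]: AE ⊕ C2 ⊕ 36 = 5A.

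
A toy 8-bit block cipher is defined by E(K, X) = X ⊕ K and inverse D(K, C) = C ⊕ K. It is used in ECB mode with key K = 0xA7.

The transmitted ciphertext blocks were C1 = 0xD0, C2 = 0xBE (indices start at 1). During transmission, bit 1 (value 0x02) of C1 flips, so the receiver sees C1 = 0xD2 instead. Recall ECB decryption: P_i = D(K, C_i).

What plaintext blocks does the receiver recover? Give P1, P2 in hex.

Only C1 changed, to 0xD2. In ECB, a change in C_i affects only P_i. Decrypting the received ciphertext:
P1: D(K, 0xD2) = 0x75.
P2: D(K, 0xBE) = 0x19.
Blocks that differ from the original plaintext: P1.

P1 = 0x75, P2 = 0x19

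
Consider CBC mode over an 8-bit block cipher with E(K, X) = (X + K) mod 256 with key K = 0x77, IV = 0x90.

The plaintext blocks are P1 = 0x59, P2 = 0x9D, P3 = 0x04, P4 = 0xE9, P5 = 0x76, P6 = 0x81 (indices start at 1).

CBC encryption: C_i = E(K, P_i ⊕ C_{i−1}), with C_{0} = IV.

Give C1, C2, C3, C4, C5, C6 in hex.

C1: P1 ⊕ 0x90 = 0xC9; E(K, 0xC9) = 0x40.
C2: P2 ⊕ 0x40 = 0xDD; E(K, 0xDD) = 0x54.
C3: P3 ⊕ 0x54 = 0x50; E(K, 0x50) = 0xC7.
C4: P4 ⊕ 0xC7 = 0x2E; E(K, 0x2E) = 0xA5.
C5: P5 ⊕ 0xA5 = 0xD3; E(K, 0xD3) = 0x4A.
C6: P6 ⊕ 0x4A = 0xCB; E(K, 0xCB) = 0x42.

C1 = 0x40, C2 = 0x54, C3 = 0xC7, C4 = 0xA5, C5 = 0x4A, C6 = 0x42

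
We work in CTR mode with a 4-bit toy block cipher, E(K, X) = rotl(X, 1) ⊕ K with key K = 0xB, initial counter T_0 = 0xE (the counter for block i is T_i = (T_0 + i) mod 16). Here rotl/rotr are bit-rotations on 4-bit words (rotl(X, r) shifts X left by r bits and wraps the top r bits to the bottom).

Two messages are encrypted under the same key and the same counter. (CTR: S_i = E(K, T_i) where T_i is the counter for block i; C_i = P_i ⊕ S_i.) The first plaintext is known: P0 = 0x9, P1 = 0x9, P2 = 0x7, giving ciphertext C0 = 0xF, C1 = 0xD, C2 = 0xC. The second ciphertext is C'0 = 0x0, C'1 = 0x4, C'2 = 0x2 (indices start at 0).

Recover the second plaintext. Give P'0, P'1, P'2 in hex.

In CTR with a reused counter, both messages share the same keystream S_i, so C_i ⊕ C'_i = P_i ⊕ P'_i and thus P'_i = P_i ⊕ C_i ⊕ C'_i.
P'0: 0x9 ⊕ 0xF ⊕ 0x0 = 0x6.
P'1: 0x9 ⊕ 0xD ⊕ 0x4 = 0x0.
P'2: 0x7 ⊕ 0xC ⊕ 0x2 = 0x9.

P'0 = 0x6, P'1 = 0x0, P'2 = 0x9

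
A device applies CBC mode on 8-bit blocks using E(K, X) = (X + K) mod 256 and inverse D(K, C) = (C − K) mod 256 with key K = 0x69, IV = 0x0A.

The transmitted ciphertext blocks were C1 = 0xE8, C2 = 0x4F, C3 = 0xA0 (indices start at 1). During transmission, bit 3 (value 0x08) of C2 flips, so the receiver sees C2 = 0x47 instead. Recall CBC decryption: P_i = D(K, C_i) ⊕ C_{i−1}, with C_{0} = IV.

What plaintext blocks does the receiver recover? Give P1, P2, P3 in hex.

P1 = 0x75, P2 = 0x36, P3 = 0x70

Only C2 changed, to 0x47. In CBC, a change in C_i garbles P_i and flips the same bit in P_{i+1}. Decrypting the received ciphertext:
P1: D(K, 0xE8) = 0x7F; 0x7F ⊕ 0x0A = 0x75.
P2: D(K, 0x47) = 0xDE; 0xDE ⊕ 0xE8 = 0x36.
P3: D(K, 0xA0) = 0x37; 0x37 ⊕ 0x47 = 0x70.
Blocks that differ from the original plaintext: P2, P3.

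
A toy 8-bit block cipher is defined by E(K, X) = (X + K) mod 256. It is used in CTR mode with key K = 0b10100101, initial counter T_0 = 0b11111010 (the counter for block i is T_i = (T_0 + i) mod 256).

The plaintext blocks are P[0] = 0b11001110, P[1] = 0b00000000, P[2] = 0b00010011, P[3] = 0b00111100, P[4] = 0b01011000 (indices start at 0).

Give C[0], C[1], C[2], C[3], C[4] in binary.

CTR encryption: S_i = E(K, T_i) where T_i is the counter for block i; C_i = P_i ⊕ S_i.
C[0]: T = 0b11111010, S = E(K, T) = 0b10011111; 0b11001110 ⊕ 0b10011111 = 0b01010001.
C[1]: T = 0b11111011, S = E(K, T) = 0b10100000; 0b00000000 ⊕ 0b10100000 = 0b10100000.
C[2]: T = 0b11111100, S = E(K, T) = 0b10100001; 0b00010011 ⊕ 0b10100001 = 0b10110010.
C[3]: T = 0b11111101, S = E(K, T) = 0b10100010; 0b00111100 ⊕ 0b10100010 = 0b10011110.
C[4]: T = 0b11111110, S = E(K, T) = 0b10100011; 0b01011000 ⊕ 0b10100011 = 0b11111011.

C[0] = 0b01010001, C[1] = 0b10100000, C[2] = 0b10110010, C[3] = 0b10011110, C[4] = 0b11111011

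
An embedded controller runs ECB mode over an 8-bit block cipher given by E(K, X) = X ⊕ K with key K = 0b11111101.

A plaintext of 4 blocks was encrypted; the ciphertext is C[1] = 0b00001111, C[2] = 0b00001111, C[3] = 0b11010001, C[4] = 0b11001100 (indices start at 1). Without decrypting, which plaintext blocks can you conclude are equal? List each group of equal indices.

ECB encrypts each block independently with the same key, so equal ciphertext blocks imply equal plaintext blocks.
C[1] = C[2] = 0b00001111, so P[1] = P[2].

P[1] = P[2]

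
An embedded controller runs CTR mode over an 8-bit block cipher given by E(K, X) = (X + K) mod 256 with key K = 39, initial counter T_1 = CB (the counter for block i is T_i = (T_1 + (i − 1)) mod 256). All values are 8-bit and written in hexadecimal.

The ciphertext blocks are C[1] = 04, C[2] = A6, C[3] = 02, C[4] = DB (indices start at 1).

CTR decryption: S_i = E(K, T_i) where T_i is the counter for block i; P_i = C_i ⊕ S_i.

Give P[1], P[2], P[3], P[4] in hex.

P[1]: T = CB, S = E(K, T) = 04; 04 ⊕ 04 = 00.
P[2]: T = CC, S = E(K, T) = 05; A6 ⊕ 05 = A3.
P[3]: T = CD, S = E(K, T) = 06; 02 ⊕ 06 = 04.
P[4]: T = CE, S = E(K, T) = 07; DB ⊕ 07 = DC.

P[1] = 00, P[2] = A3, P[3] = 04, P[4] = DC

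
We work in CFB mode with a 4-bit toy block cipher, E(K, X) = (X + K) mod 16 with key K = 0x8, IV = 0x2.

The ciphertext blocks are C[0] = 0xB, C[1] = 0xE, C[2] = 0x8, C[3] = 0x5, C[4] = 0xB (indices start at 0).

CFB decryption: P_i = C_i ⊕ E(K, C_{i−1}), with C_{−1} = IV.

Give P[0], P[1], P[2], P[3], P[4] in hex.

P[0]: E(K, 0x2) = 0xA; 0xB ⊕ 0xA = 0x1.
P[1]: E(K, 0xB) = 0x3; 0xE ⊕ 0x3 = 0xD.
P[2]: E(K, 0xE) = 0x6; 0x8 ⊕ 0x6 = 0xE.
P[3]: E(K, 0x8) = 0x0; 0x5 ⊕ 0x0 = 0x5.
P[4]: E(K, 0x5) = 0xD; 0xB ⊕ 0xD = 0x6.

P[0] = 0x1, P[1] = 0xD, P[2] = 0xE, P[3] = 0x5, P[4] = 0x6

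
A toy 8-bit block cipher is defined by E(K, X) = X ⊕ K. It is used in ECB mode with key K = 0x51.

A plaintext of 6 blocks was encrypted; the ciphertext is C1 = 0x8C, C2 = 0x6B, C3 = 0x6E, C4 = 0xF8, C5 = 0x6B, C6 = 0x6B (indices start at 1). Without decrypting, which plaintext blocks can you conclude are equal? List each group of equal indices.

P2 = P5 = P6

ECB encrypts each block independently with the same key, so equal ciphertext blocks imply equal plaintext blocks.
C2 = C5 = C6 = 0x6B, so P2 = P5 = P6.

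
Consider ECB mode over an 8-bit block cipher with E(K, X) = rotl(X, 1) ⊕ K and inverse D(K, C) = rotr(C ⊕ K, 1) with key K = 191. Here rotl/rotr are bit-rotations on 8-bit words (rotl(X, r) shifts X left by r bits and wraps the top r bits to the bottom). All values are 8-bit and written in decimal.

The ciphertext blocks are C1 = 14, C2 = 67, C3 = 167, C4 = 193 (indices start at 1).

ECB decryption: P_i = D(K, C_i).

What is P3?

P3: D(K, 167) = 12.

P3 = 12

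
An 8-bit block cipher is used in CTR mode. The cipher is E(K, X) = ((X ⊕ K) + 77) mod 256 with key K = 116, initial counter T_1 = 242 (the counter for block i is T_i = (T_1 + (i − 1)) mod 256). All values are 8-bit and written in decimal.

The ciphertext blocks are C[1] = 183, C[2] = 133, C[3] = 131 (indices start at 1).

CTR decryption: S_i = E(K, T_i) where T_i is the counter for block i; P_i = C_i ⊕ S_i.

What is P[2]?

P[2] = 81

P[2]: T = 243, S = E(K, T) = 212; 133 ⊕ 212 = 81.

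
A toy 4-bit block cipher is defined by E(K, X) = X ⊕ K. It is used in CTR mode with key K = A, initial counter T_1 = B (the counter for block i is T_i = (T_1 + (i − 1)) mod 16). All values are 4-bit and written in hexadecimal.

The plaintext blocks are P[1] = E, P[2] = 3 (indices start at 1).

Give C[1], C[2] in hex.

C[1] = F, C[2] = 5

CTR encryption: S_i = E(K, T_i) where T_i is the counter for block i; C_i = P_i ⊕ S_i.
C[1]: T = B, S = E(K, T) = 1; E ⊕ 1 = F.
C[2]: T = C, S = E(K, T) = 6; 3 ⊕ 6 = 5.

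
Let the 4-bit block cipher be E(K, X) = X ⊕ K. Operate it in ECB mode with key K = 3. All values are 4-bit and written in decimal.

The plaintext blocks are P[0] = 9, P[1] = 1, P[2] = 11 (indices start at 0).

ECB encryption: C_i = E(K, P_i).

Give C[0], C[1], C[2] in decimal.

C[0]: E(K, 9) = 10.
C[1]: E(K, 1) = 2.
C[2]: E(K, 11) = 8.

C[0] = 10, C[1] = 2, C[2] = 8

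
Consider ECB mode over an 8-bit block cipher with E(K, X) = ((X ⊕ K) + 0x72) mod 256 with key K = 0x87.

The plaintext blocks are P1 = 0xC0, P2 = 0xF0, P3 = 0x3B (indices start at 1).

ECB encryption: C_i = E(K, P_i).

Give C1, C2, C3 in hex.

C1: E(K, 0xC0) = 0xB9.
C2: E(K, 0xF0) = 0xE9.
C3: E(K, 0x3B) = 0x2E.

C1 = 0xB9, C2 = 0xE9, C3 = 0x2E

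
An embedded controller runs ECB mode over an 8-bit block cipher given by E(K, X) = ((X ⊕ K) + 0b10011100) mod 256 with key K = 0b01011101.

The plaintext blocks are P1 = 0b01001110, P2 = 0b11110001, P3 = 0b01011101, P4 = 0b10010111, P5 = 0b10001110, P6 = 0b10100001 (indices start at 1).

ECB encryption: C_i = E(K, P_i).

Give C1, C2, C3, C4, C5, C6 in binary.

C1 = 0b10101111, C2 = 0b01001000, C3 = 0b10011100, C4 = 0b01100110, C5 = 0b01101111, C6 = 0b10011000

C1: E(K, 0b01001110) = 0b10101111.
C2: E(K, 0b11110001) = 0b01001000.
C3: E(K, 0b01011101) = 0b10011100.
C4: E(K, 0b10010111) = 0b01100110.
C5: E(K, 0b10001110) = 0b01101111.
C6: E(K, 0b10100001) = 0b10011000.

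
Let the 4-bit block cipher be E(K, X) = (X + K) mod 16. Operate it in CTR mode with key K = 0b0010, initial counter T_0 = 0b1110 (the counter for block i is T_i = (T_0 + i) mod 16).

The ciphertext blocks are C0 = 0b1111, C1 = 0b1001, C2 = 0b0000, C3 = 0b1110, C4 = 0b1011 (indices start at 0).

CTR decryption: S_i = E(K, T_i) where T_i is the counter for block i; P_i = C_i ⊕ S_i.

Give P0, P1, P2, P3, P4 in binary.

P0: T = 0b1110, S = E(K, T) = 0b0000; 0b1111 ⊕ 0b0000 = 0b1111.
P1: T = 0b1111, S = E(K, T) = 0b0001; 0b1001 ⊕ 0b0001 = 0b1000.
P2: T = 0b0000, S = E(K, T) = 0b0010; 0b0000 ⊕ 0b0010 = 0b0010.
P3: T = 0b0001, S = E(K, T) = 0b0011; 0b1110 ⊕ 0b0011 = 0b1101.
P4: T = 0b0010, S = E(K, T) = 0b0100; 0b1011 ⊕ 0b0100 = 0b1111.

P0 = 0b1111, P1 = 0b1000, P2 = 0b0010, P3 = 0b1101, P4 = 0b1111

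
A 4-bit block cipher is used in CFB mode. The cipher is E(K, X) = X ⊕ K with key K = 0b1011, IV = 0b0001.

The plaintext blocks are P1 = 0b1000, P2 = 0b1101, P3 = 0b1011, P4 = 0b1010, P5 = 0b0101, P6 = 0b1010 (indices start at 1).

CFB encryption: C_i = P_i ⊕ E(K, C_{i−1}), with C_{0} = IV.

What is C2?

C2 = 0b0100

C1: E(K, 0b0001) = 0b1010; 0b1000 ⊕ 0b1010 = 0b0010.
C2: E(K, 0b0010) = 0b1001; 0b1101 ⊕ 0b1001 = 0b0100.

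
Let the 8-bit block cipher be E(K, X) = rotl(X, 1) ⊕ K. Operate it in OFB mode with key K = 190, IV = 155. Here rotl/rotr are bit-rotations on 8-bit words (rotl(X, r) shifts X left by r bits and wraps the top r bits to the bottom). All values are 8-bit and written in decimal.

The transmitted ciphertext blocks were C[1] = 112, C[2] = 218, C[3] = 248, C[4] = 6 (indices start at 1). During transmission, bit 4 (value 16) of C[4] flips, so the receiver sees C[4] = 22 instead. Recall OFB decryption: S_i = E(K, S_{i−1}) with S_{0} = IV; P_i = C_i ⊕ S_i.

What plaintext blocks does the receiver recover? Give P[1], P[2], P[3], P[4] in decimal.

Only C[4] changed, to 22. In OFB, a change in C_i flips the same bit in P_i only; the keystream is unaffected. Decrypting the received ciphertext:
P[1]: S = E(K, 155) = 137; 112 ⊕ 137 = 249.
P[2]: S = E(K, 137) = 173; 218 ⊕ 173 = 119.
P[3]: S = E(K, 173) = 229; 248 ⊕ 229 = 29.
P[4]: S = E(K, 229) = 117; 22 ⊕ 117 = 99.
Blocks that differ from the original plaintext: P[4].

P[1] = 249, P[2] = 119, P[3] = 29, P[4] = 99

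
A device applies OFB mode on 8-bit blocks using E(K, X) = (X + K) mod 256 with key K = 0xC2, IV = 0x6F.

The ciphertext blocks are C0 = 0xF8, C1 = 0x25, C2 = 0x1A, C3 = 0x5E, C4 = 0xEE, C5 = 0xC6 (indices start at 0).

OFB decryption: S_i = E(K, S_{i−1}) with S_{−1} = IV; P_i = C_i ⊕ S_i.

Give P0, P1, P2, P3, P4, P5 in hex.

P0 = 0xC9, P1 = 0xD6, P2 = 0xAF, P3 = 0x29, P4 = 0xD7, P5 = 0x3D

P0: S = E(K, 0x6F) = 0x31; 0xF8 ⊕ 0x31 = 0xC9.
P1: S = E(K, 0x31) = 0xF3; 0x25 ⊕ 0xF3 = 0xD6.
P2: S = E(K, 0xF3) = 0xB5; 0x1A ⊕ 0xB5 = 0xAF.
P3: S = E(K, 0xB5) = 0x77; 0x5E ⊕ 0x77 = 0x29.
P4: S = E(K, 0x77) = 0x39; 0xEE ⊕ 0x39 = 0xD7.
P5: S = E(K, 0x39) = 0xFB; 0xC6 ⊕ 0xFB = 0x3D.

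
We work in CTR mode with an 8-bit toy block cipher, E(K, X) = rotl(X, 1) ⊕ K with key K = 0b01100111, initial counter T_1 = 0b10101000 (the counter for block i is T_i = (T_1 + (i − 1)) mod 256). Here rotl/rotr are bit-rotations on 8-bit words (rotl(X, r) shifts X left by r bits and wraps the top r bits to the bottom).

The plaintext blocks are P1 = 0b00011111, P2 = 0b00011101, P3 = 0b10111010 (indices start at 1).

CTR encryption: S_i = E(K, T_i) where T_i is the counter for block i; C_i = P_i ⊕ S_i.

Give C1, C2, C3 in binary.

C1: T = 0b10101000, S = E(K, T) = 0b00110110; 0b00011111 ⊕ 0b00110110 = 0b00101001.
C2: T = 0b10101001, S = E(K, T) = 0b00110100; 0b00011101 ⊕ 0b00110100 = 0b00101001.
C3: T = 0b10101010, S = E(K, T) = 0b00110010; 0b10111010 ⊕ 0b00110010 = 0b10001000.

C1 = 0b00101001, C2 = 0b00101001, C3 = 0b10001000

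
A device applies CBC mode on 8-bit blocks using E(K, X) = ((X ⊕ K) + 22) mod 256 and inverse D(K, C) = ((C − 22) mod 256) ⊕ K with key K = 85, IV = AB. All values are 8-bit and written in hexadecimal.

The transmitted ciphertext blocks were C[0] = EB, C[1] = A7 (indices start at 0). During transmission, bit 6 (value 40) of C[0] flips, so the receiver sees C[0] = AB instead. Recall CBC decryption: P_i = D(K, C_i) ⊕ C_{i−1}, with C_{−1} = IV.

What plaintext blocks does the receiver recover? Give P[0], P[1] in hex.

Only C[0] changed, to AB. In CBC, a change in C_i garbles P_i and flips the same bit in P_{i+1}. Decrypting the received ciphertext:
P[0]: D(K, AB) = 0C; 0C ⊕ AB = A7.
P[1]: D(K, A7) = 00; 00 ⊕ AB = AB.
Blocks that differ from the original plaintext: P[0], P[1].

P[0] = A7, P[1] = AB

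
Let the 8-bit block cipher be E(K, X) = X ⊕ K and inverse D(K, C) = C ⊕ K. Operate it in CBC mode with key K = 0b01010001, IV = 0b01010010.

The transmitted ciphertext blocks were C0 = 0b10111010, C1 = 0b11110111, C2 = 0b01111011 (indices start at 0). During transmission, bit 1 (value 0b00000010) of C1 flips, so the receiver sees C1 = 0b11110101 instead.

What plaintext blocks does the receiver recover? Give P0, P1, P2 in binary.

P0 = 0b10111001, P1 = 0b00011110, P2 = 0b11011111

CBC decryption: P_i = D(K, C_i) ⊕ C_{i−1}, with C_{−1} = IV.
Only C1 changed, to 0b11110101. In CBC, a change in C_i garbles P_i and flips the same bit in P_{i+1}. Decrypting the received ciphertext:
P0: D(K, 0b10111010) = 0b11101011; 0b11101011 ⊕ 0b01010010 = 0b10111001.
P1: D(K, 0b11110101) = 0b10100100; 0b10100100 ⊕ 0b10111010 = 0b00011110.
P2: D(K, 0b01111011) = 0b00101010; 0b00101010 ⊕ 0b11110101 = 0b11011111.
Blocks that differ from the original plaintext: P1, P2.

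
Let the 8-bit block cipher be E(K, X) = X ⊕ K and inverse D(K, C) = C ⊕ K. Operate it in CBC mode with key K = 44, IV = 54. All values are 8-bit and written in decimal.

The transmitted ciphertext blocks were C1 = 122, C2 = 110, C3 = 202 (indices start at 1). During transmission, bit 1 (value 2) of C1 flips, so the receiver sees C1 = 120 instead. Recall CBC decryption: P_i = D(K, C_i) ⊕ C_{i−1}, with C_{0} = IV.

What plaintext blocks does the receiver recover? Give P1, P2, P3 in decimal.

Only C1 changed, to 120. In CBC, a change in C_i garbles P_i and flips the same bit in P_{i+1}. Decrypting the received ciphertext:
P1: D(K, 120) = 84; 84 ⊕ 54 = 98.
P2: D(K, 110) = 66; 66 ⊕ 120 = 58.
P3: D(K, 202) = 230; 230 ⊕ 110 = 136.
Blocks that differ from the original plaintext: P1, P2.

P1 = 98, P2 = 58, P3 = 136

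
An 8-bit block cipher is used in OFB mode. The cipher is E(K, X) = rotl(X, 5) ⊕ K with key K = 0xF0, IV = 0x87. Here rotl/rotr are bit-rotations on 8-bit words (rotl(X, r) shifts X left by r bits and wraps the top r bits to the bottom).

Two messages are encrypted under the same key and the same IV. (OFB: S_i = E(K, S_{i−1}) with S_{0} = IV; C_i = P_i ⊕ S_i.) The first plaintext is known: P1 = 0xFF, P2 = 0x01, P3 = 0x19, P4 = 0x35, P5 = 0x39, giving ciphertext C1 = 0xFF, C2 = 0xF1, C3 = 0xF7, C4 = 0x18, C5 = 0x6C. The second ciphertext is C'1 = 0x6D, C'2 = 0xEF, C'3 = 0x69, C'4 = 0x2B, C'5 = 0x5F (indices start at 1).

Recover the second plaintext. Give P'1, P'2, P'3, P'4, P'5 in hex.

P'1 = 0x6D, P'2 = 0x1F, P'3 = 0x87, P'4 = 0x06, P'5 = 0x0A

In OFB with a reused IV, both messages share the same keystream S_i, so C_i ⊕ C'_i = P_i ⊕ P'_i and thus P'_i = P_i ⊕ C_i ⊕ C'_i.
P'1: 0xFF ⊕ 0xFF ⊕ 0x6D = 0x6D.
P'2: 0x01 ⊕ 0xF1 ⊕ 0xEF = 0x1F.
P'3: 0x19 ⊕ 0xF7 ⊕ 0x69 = 0x87.
P'4: 0x35 ⊕ 0x18 ⊕ 0x2B = 0x06.
P'5: 0x39 ⊕ 0x6C ⊕ 0x5F = 0x0A.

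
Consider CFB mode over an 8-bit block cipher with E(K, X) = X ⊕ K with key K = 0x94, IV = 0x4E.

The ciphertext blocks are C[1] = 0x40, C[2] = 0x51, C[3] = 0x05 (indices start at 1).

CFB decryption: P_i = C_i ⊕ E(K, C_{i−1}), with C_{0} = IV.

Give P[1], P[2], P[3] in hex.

P[1] = 0x9A, P[2] = 0x85, P[3] = 0xC0

P[1]: E(K, 0x4E) = 0xDA; 0x40 ⊕ 0xDA = 0x9A.
P[2]: E(K, 0x40) = 0xD4; 0x51 ⊕ 0xD4 = 0x85.
P[3]: E(K, 0x51) = 0xC5; 0x05 ⊕ 0xC5 = 0xC0.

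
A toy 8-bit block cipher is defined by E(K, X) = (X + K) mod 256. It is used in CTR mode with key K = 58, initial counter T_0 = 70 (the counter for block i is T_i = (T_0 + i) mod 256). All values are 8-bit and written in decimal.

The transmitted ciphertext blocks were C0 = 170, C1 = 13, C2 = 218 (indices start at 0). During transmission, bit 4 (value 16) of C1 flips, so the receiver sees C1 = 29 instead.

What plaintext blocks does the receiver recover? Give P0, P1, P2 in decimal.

CTR decryption: S_i = E(K, T_i) where T_i is the counter for block i; P_i = C_i ⊕ S_i.
Only C1 changed, to 29. In CTR, a change in C_i flips the same bit in P_i only; the keystream is unaffected. Decrypting the received ciphertext:
P0: T = 70, S = E(K, T) = 128; 170 ⊕ 128 = 42.
P1: T = 71, S = E(K, T) = 129; 29 ⊕ 129 = 156.
P2: T = 72, S = E(K, T) = 130; 218 ⊕ 130 = 88.
Blocks that differ from the original plaintext: P1.

P0 = 42, P1 = 156, P2 = 88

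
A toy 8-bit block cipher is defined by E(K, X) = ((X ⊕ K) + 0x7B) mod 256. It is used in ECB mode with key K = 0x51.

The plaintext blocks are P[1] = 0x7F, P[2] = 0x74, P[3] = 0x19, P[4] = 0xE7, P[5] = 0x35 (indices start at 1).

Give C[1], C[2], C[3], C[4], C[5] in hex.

C[1] = 0xA9, C[2] = 0xA0, C[3] = 0xC3, C[4] = 0x31, C[5] = 0xDF

ECB encryption: C_i = E(K, P_i).
C[1]: E(K, 0x7F) = 0xA9.
C[2]: E(K, 0x74) = 0xA0.
C[3]: E(K, 0x19) = 0xC3.
C[4]: E(K, 0xE7) = 0x31.
C[5]: E(K, 0x35) = 0xDF.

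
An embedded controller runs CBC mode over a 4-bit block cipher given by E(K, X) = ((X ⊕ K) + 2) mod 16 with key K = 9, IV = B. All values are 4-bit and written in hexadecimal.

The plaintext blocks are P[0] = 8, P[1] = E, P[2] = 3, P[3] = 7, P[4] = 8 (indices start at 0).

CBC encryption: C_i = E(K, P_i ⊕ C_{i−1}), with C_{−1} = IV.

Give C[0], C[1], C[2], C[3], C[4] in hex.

C[0]: P[0] ⊕ B = 3; E(K, 3) = C.
C[1]: P[1] ⊕ C = 2; E(K, 2) = D.
C[2]: P[2] ⊕ D = E; E(K, E) = 9.
C[3]: P[3] ⊕ 9 = E; E(K, E) = 9.
C[4]: P[4] ⊕ 9 = 1; E(K, 1) = A.

C[0] = C, C[1] = D, C[2] = 9, C[3] = 9, C[4] = A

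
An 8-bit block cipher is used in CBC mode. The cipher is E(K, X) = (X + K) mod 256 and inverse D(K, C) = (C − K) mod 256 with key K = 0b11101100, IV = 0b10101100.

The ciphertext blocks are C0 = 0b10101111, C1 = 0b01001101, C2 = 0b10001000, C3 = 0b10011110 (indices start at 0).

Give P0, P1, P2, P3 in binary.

P0 = 0b01101111, P1 = 0b11001110, P2 = 0b11010001, P3 = 0b00111010

CBC decryption: P_i = D(K, C_i) ⊕ C_{i−1}, with C_{−1} = IV.
P0: D(K, 0b10101111) = 0b11000011; 0b11000011 ⊕ 0b10101100 = 0b01101111.
P1: D(K, 0b01001101) = 0b01100001; 0b01100001 ⊕ 0b10101111 = 0b11001110.
P2: D(K, 0b10001000) = 0b10011100; 0b10011100 ⊕ 0b01001101 = 0b11010001.
P3: D(K, 0b10011110) = 0b10110010; 0b10110010 ⊕ 0b10001000 = 0b00111010.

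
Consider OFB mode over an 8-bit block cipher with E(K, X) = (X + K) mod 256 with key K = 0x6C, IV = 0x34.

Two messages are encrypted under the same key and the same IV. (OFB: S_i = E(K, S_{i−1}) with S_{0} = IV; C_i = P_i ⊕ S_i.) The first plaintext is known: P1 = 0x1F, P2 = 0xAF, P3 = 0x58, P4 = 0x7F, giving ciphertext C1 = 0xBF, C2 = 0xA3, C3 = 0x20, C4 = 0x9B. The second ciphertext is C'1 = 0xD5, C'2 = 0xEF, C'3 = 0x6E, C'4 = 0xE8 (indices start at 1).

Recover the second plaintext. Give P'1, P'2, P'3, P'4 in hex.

P'1 = 0x75, P'2 = 0xE3, P'3 = 0x16, P'4 = 0x0C

In OFB with a reused IV, both messages share the same keystream S_i, so C_i ⊕ C'_i = P_i ⊕ P'_i and thus P'_i = P_i ⊕ C_i ⊕ C'_i.
P'1: 0x1F ⊕ 0xBF ⊕ 0xD5 = 0x75.
P'2: 0xAF ⊕ 0xA3 ⊕ 0xEF = 0xE3.
P'3: 0x58 ⊕ 0x20 ⊕ 0x6E = 0x16.
P'4: 0x7F ⊕ 0x9B ⊕ 0xE8 = 0x0C.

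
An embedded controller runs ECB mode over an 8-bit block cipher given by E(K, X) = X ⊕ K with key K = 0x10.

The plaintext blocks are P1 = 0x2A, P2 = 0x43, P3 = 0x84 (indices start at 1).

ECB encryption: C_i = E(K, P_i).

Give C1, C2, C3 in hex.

C1 = 0x3A, C2 = 0x53, C3 = 0x94

C1: E(K, 0x2A) = 0x3A.
C2: E(K, 0x43) = 0x53.
C3: E(K, 0x84) = 0x94.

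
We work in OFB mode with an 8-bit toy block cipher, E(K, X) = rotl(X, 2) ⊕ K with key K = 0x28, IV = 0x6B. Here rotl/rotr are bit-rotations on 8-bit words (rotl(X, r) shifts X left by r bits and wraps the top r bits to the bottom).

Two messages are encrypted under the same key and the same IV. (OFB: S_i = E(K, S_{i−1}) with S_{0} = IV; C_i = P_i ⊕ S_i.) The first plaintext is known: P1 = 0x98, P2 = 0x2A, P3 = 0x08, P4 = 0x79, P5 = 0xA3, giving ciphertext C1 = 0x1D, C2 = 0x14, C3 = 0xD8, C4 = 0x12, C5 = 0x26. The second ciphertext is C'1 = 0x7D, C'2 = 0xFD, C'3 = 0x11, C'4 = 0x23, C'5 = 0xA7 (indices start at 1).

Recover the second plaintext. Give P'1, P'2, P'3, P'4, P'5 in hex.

In OFB with a reused IV, both messages share the same keystream S_i, so C_i ⊕ C'_i = P_i ⊕ P'_i and thus P'_i = P_i ⊕ C_i ⊕ C'_i.
P'1: 0x98 ⊕ 0x1D ⊕ 0x7D = 0xF8.
P'2: 0x2A ⊕ 0x14 ⊕ 0xFD = 0xC3.
P'3: 0x08 ⊕ 0xD8 ⊕ 0x11 = 0xC1.
P'4: 0x79 ⊕ 0x12 ⊕ 0x23 = 0x48.
P'5: 0xA3 ⊕ 0x26 ⊕ 0xA7 = 0x22.

P'1 = 0xF8, P'2 = 0xC3, P'3 = 0xC1, P'4 = 0x48, P'5 = 0x22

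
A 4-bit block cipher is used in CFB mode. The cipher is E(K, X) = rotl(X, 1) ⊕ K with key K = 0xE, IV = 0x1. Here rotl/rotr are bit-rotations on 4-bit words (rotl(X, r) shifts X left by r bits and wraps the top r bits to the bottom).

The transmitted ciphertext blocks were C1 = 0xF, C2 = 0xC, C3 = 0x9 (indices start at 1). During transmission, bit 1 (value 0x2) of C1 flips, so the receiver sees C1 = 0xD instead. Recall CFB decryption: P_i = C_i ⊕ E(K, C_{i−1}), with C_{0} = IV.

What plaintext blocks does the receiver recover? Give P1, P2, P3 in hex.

P1 = 0x1, P2 = 0x9, P3 = 0xE

Only C1 changed, to 0xD. In CFB, a change in C_i flips the same bit in P_i and garbles P_{i+1}. Decrypting the received ciphertext:
P1: E(K, 0x1) = 0xC; 0xD ⊕ 0xC = 0x1.
P2: E(K, 0xD) = 0x5; 0xC ⊕ 0x5 = 0x9.
P3: E(K, 0xC) = 0x7; 0x9 ⊕ 0x7 = 0xE.
Blocks that differ from the original plaintext: P1, P2.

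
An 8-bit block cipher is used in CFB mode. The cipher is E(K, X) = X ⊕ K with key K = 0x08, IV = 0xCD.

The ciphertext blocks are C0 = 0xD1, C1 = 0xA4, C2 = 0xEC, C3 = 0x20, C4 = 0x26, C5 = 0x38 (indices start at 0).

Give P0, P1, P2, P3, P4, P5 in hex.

CFB decryption: P_i = C_i ⊕ E(K, C_{i−1}), with C_{−1} = IV.
P0: E(K, 0xCD) = 0xC5; 0xD1 ⊕ 0xC5 = 0x14.
P1: E(K, 0xD1) = 0xD9; 0xA4 ⊕ 0xD9 = 0x7D.
P2: E(K, 0xA4) = 0xAC; 0xEC ⊕ 0xAC = 0x40.
P3: E(K, 0xEC) = 0xE4; 0x20 ⊕ 0xE4 = 0xC4.
P4: E(K, 0x20) = 0x28; 0x26 ⊕ 0x28 = 0x0E.
P5: E(K, 0x26) = 0x2E; 0x38 ⊕ 0x2E = 0x16.

P0 = 0x14, P1 = 0x7D, P2 = 0x40, P3 = 0xC4, P4 = 0x0E, P5 = 0x16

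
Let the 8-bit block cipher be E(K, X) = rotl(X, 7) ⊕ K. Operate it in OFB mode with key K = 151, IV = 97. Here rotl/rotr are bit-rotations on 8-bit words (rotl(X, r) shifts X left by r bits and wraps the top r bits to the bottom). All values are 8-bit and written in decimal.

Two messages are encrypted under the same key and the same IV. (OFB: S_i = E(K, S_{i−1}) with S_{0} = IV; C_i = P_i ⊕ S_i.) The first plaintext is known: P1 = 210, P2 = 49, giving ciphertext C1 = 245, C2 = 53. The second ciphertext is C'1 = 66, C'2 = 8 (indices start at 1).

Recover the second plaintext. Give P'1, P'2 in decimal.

In OFB with a reused IV, both messages share the same keystream S_i, so C_i ⊕ C'_i = P_i ⊕ P'_i and thus P'_i = P_i ⊕ C_i ⊕ C'_i.
P'1: 210 ⊕ 245 ⊕ 66 = 101.
P'2: 49 ⊕ 53 ⊕ 8 = 12.

P'1 = 101, P'2 = 12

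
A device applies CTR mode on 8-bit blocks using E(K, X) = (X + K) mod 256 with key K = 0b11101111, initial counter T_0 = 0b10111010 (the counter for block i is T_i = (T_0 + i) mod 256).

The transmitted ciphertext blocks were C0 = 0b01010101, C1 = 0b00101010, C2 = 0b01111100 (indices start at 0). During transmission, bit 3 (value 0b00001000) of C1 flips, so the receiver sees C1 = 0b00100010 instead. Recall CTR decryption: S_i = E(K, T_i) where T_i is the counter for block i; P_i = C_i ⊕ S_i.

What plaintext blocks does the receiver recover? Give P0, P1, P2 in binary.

P0 = 0b11111100, P1 = 0b10001000, P2 = 0b11010111

Only C1 changed, to 0b00100010. In CTR, a change in C_i flips the same bit in P_i only; the keystream is unaffected. Decrypting the received ciphertext:
P0: T = 0b10111010, S = E(K, T) = 0b10101001; 0b01010101 ⊕ 0b10101001 = 0b11111100.
P1: T = 0b10111011, S = E(K, T) = 0b10101010; 0b00100010 ⊕ 0b10101010 = 0b10001000.
P2: T = 0b10111100, S = E(K, T) = 0b10101011; 0b01111100 ⊕ 0b10101011 = 0b11010111.
Blocks that differ from the original plaintext: P1.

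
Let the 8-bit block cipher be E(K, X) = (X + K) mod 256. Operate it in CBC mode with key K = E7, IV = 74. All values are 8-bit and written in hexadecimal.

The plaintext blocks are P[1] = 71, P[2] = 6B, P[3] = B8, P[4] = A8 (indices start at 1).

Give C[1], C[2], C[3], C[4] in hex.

C[1] = EC, C[2] = 6E, C[3] = BD, C[4] = FC

CBC encryption: C_i = E(K, P_i ⊕ C_{i−1}), with C_{0} = IV.
C[1]: P[1] ⊕ 74 = 05; E(K, 05) = EC.
C[2]: P[2] ⊕ EC = 87; E(K, 87) = 6E.
C[3]: P[3] ⊕ 6E = D6; E(K, D6) = BD.
C[4]: P[4] ⊕ BD = 15; E(K, 15) = FC.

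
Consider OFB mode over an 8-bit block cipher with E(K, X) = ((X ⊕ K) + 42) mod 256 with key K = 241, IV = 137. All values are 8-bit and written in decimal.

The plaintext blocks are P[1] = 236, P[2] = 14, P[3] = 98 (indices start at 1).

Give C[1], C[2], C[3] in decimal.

C[1] = 78, C[2] = 115, C[3] = 212

OFB encryption: S_i = E(K, S_{i−1}) with S_{0} = IV; C_i = P_i ⊕ S_i.
C[1]: S = E(K, 137) = 162; 236 ⊕ 162 = 78.
C[2]: S = E(K, 162) = 125; 14 ⊕ 125 = 115.
C[3]: S = E(K, 125) = 182; 98 ⊕ 182 = 212.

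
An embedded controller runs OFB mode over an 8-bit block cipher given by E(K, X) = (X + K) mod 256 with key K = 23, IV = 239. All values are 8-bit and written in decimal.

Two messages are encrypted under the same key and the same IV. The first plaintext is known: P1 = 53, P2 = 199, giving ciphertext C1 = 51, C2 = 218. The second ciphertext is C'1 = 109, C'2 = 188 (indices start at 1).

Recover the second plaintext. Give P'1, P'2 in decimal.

P'1 = 107, P'2 = 161

In OFB with a reused IV, both messages share the same keystream S_i, so C_i ⊕ C'_i = P_i ⊕ P'_i and thus P'_i = P_i ⊕ C_i ⊕ C'_i.
P'1: 53 ⊕ 51 ⊕ 109 = 107.
P'2: 199 ⊕ 218 ⊕ 188 = 161.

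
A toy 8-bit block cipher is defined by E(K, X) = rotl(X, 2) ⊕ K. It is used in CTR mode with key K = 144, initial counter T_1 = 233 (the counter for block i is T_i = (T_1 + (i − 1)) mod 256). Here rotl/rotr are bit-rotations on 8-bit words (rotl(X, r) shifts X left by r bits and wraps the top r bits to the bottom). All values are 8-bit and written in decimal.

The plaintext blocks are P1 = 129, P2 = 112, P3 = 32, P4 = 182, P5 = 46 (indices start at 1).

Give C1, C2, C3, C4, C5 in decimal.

CTR encryption: S_i = E(K, T_i) where T_i is the counter for block i; C_i = P_i ⊕ S_i.
C1: T = 233, S = E(K, T) = 55; 129 ⊕ 55 = 182.
C2: T = 234, S = E(K, T) = 59; 112 ⊕ 59 = 75.
C3: T = 235, S = E(K, T) = 63; 32 ⊕ 63 = 31.
C4: T = 236, S = E(K, T) = 35; 182 ⊕ 35 = 149.
C5: T = 237, S = E(K, T) = 39; 46 ⊕ 39 = 9.

C1 = 182, C2 = 75, C3 = 31, C4 = 149, C5 = 9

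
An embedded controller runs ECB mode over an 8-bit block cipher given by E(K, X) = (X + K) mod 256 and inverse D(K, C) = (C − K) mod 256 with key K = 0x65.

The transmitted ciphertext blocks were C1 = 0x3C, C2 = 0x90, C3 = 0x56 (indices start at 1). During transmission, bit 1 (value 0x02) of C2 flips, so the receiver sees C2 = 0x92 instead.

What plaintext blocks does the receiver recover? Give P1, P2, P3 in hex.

ECB decryption: P_i = D(K, C_i).
Only C2 changed, to 0x92. In ECB, a change in C_i affects only P_i. Decrypting the received ciphertext:
P1: D(K, 0x3C) = 0xD7.
P2: D(K, 0x92) = 0x2D.
P3: D(K, 0x56) = 0xF1.
Blocks that differ from the original plaintext: P2.

P1 = 0xD7, P2 = 0x2D, P3 = 0xF1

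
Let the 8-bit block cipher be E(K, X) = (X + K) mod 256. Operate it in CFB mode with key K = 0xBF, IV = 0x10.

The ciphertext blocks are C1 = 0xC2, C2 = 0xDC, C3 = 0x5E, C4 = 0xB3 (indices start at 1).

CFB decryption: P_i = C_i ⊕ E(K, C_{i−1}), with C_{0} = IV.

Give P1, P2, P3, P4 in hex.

P1: E(K, 0x10) = 0xCF; 0xC2 ⊕ 0xCF = 0x0D.
P2: E(K, 0xC2) = 0x81; 0xDC ⊕ 0x81 = 0x5D.
P3: E(K, 0xDC) = 0x9B; 0x5E ⊕ 0x9B = 0xC5.
P4: E(K, 0x5E) = 0x1D; 0xB3 ⊕ 0x1D = 0xAE.

P1 = 0x0D, P2 = 0x5D, P3 = 0xC5, P4 = 0xAE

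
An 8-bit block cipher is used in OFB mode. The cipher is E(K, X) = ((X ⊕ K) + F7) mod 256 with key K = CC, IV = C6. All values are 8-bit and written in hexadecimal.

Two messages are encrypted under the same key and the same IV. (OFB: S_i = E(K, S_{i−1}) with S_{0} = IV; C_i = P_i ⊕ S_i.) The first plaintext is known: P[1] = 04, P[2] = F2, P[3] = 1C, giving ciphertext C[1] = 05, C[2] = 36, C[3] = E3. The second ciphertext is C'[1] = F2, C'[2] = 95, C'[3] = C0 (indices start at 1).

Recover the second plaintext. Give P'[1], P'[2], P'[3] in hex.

In OFB with a reused IV, both messages share the same keystream S_i, so C_i ⊕ C'_i = P_i ⊕ P'_i and thus P'_i = P_i ⊕ C_i ⊕ C'_i.
P'[1]: 04 ⊕ 05 ⊕ F2 = F3.
P'[2]: F2 ⊕ 36 ⊕ 95 = 51.
P'[3]: 1C ⊕ E3 ⊕ C0 = 3F.

P'[1] = F3, P'[2] = 51, P'[3] = 3F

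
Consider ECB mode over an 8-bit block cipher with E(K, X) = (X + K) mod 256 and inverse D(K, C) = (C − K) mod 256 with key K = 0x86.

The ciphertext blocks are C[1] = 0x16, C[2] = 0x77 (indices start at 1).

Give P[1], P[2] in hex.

P[1] = 0x90, P[2] = 0xF1

ECB decryption: P_i = D(K, C_i).
P[1]: D(K, 0x16) = 0x90.
P[2]: D(K, 0x77) = 0xF1.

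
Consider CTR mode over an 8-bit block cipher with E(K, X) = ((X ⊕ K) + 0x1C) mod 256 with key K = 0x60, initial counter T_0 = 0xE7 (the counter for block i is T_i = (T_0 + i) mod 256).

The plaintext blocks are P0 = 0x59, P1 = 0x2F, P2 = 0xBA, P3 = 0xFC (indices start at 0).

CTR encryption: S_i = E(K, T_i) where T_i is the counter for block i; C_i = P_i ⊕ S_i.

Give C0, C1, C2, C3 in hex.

C0 = 0xFA, C1 = 0x8B, C2 = 0x1F, C3 = 0x5A

C0: T = 0xE7, S = E(K, T) = 0xA3; 0x59 ⊕ 0xA3 = 0xFA.
C1: T = 0xE8, S = E(K, T) = 0xA4; 0x2F ⊕ 0xA4 = 0x8B.
C2: T = 0xE9, S = E(K, T) = 0xA5; 0xBA ⊕ 0xA5 = 0x1F.
C3: T = 0xEA, S = E(K, T) = 0xA6; 0xFC ⊕ 0xA6 = 0x5A.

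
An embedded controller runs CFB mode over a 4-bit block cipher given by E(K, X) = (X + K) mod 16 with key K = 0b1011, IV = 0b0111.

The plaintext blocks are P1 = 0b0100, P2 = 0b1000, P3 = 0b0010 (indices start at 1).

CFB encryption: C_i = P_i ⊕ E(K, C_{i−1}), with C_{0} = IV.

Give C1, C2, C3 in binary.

C1 = 0b0110, C2 = 0b1001, C3 = 0b0110

C1: E(K, 0b0111) = 0b0010; 0b0100 ⊕ 0b0010 = 0b0110.
C2: E(K, 0b0110) = 0b0001; 0b1000 ⊕ 0b0001 = 0b1001.
C3: E(K, 0b1001) = 0b0100; 0b0010 ⊕ 0b0100 = 0b0110.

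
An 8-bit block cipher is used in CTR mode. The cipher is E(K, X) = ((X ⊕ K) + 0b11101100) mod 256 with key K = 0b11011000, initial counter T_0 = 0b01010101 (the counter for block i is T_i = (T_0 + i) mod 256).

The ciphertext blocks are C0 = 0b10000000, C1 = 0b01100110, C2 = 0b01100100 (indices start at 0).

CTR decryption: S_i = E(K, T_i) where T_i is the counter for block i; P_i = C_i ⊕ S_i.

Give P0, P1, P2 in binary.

P0 = 0b11111001, P1 = 0b00011100, P2 = 0b00011111

P0: T = 0b01010101, S = E(K, T) = 0b01111001; 0b10000000 ⊕ 0b01111001 = 0b11111001.
P1: T = 0b01010110, S = E(K, T) = 0b01111010; 0b01100110 ⊕ 0b01111010 = 0b00011100.
P2: T = 0b01010111, S = E(K, T) = 0b01111011; 0b01100100 ⊕ 0b01111011 = 0b00011111.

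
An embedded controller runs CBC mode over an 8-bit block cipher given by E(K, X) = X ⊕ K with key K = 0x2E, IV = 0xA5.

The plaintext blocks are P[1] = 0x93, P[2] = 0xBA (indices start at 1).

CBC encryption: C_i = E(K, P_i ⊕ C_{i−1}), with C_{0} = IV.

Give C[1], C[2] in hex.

C[1]: P[1] ⊕ 0xA5 = 0x36; E(K, 0x36) = 0x18.
C[2]: P[2] ⊕ 0x18 = 0xA2; E(K, 0xA2) = 0x8C.

C[1] = 0x18, C[2] = 0x8C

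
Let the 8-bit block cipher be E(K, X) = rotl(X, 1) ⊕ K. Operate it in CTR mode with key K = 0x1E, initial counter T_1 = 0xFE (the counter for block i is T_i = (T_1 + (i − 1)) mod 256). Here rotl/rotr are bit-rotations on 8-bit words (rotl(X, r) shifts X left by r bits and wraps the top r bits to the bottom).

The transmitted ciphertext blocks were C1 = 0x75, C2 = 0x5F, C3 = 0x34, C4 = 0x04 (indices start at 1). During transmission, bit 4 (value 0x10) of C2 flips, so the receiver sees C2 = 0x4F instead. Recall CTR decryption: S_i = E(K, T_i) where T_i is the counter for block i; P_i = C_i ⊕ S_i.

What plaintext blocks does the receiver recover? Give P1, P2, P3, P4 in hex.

Only C2 changed, to 0x4F. In CTR, a change in C_i flips the same bit in P_i only; the keystream is unaffected. Decrypting the received ciphertext:
P1: T = 0xFE, S = E(K, T) = 0xE3; 0x75 ⊕ 0xE3 = 0x96.
P2: T = 0xFF, S = E(K, T) = 0xE1; 0x4F ⊕ 0xE1 = 0xAE.
P3: T = 0x00, S = E(K, T) = 0x1E; 0x34 ⊕ 0x1E = 0x2A.
P4: T = 0x01, S = E(K, T) = 0x1C; 0x04 ⊕ 0x1C = 0x18.
Blocks that differ from the original plaintext: P2.

P1 = 0x96, P2 = 0xAE, P3 = 0x2A, P4 = 0x18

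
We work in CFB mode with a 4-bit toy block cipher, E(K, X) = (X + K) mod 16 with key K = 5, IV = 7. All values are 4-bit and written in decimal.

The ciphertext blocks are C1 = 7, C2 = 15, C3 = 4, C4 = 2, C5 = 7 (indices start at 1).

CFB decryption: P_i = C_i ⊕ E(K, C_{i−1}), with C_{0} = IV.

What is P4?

P4: E(K, 4) = 9; 2 ⊕ 9 = 11.

P4 = 11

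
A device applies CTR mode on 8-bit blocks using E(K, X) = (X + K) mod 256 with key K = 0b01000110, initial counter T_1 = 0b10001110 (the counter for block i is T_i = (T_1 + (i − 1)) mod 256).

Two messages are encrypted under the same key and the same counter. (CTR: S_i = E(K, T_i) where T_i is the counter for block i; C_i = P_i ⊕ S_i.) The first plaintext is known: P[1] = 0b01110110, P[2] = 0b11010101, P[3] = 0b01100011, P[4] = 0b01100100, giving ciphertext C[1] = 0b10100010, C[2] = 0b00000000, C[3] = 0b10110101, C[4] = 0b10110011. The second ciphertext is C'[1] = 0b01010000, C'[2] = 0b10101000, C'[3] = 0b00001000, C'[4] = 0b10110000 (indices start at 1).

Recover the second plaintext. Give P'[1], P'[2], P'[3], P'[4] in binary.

In CTR with a reused counter, both messages share the same keystream S_i, so C_i ⊕ C'_i = P_i ⊕ P'_i and thus P'_i = P_i ⊕ C_i ⊕ C'_i.
P'[1]: 0b01110110 ⊕ 0b10100010 ⊕ 0b01010000 = 0b10000100.
P'[2]: 0b11010101 ⊕ 0b00000000 ⊕ 0b10101000 = 0b01111101.
P'[3]: 0b01100011 ⊕ 0b10110101 ⊕ 0b00001000 = 0b11011110.
P'[4]: 0b01100100 ⊕ 0b10110011 ⊕ 0b10110000 = 0b01100111.

P'[1] = 0b10000100, P'[2] = 0b01111101, P'[3] = 0b11011110, P'[4] = 0b01100111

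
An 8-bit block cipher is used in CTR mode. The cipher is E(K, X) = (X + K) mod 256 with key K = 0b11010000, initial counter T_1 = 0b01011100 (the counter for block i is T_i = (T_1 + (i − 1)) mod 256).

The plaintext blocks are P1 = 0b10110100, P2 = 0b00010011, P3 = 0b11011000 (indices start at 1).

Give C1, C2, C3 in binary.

C1 = 0b10011000, C2 = 0b00111110, C3 = 0b11110110

CTR encryption: S_i = E(K, T_i) where T_i is the counter for block i; C_i = P_i ⊕ S_i.
C1: T = 0b01011100, S = E(K, T) = 0b00101100; 0b10110100 ⊕ 0b00101100 = 0b10011000.
C2: T = 0b01011101, S = E(K, T) = 0b00101101; 0b00010011 ⊕ 0b00101101 = 0b00111110.
C3: T = 0b01011110, S = E(K, T) = 0b00101110; 0b11011000 ⊕ 0b00101110 = 0b11110110.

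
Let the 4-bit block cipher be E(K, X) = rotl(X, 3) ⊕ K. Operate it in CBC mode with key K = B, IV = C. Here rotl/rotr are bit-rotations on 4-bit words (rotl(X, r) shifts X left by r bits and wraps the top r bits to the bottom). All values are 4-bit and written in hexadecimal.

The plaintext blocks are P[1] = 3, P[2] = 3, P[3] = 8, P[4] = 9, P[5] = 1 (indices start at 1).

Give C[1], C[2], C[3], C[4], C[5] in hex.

CBC encryption: C_i = E(K, P_i ⊕ C_{i−1}), with C_{0} = IV.
C[1]: P[1] ⊕ C = F; E(K, F) = 4.
C[2]: P[2] ⊕ 4 = 7; E(K, 7) = 0.
C[3]: P[3] ⊕ 0 = 8; E(K, 8) = F.
C[4]: P[4] ⊕ F = 6; E(K, 6) = 8.
C[5]: P[5] ⊕ 8 = 9; E(K, 9) = 7.

C[1] = 4, C[2] = 0, C[3] = F, C[4] = 8, C[5] = 7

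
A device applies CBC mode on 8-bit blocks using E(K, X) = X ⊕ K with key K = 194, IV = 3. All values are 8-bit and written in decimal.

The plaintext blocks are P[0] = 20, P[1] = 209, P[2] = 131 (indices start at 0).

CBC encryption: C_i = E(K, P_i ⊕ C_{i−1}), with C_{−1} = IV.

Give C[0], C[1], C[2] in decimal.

C[0]: P[0] ⊕ 3 = 23; E(K, 23) = 213.
C[1]: P[1] ⊕ 213 = 4; E(K, 4) = 198.
C[2]: P[2] ⊕ 198 = 69; E(K, 69) = 135.

C[0] = 213, C[1] = 198, C[2] = 135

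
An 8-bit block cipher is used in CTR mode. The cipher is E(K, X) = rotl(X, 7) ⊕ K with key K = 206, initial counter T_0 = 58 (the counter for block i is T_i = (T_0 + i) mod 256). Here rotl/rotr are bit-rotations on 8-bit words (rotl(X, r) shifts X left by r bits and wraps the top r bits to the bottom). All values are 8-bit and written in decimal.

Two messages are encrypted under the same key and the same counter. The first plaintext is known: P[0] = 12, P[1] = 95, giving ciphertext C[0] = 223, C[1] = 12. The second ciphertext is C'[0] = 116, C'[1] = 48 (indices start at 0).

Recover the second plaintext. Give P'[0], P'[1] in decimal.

P'[0] = 167, P'[1] = 99

In CTR with a reused counter, both messages share the same keystream S_i, so C_i ⊕ C'_i = P_i ⊕ P'_i and thus P'_i = P_i ⊕ C_i ⊕ C'_i.
P'[0]: 12 ⊕ 223 ⊕ 116 = 167.
P'[1]: 95 ⊕ 12 ⊕ 48 = 99.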